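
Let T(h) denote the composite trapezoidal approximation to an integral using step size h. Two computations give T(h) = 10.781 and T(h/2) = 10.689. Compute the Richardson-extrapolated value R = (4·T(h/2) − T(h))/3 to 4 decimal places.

R = (4·T(h/2) − T(h)) / 3 = (4·10.689 − 10.781)/3 = (31.975)/3 = 10.6583.

10.6583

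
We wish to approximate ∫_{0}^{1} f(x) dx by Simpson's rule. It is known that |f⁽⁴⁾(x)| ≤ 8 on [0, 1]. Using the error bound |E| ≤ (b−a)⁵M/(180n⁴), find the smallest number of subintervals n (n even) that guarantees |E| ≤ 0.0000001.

Need 8/(180n⁴) ≤ 0.0000001.
n⁴ ≥ 8/(180·0.0000001) = 444444 ⇒ n ≥ 25.8199, so the smallest even n is 26. (n must be even for Simpson's rule.)

26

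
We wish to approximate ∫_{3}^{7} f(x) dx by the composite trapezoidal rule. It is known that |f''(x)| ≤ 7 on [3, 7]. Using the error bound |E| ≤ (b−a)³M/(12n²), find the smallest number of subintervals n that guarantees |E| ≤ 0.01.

62

Need 448/(12n²) ≤ 0.01.
n² ≥ 448/(12·0.01) = 3733.33 ⇒ n ≥ 61.1010, so the smallest n is 62.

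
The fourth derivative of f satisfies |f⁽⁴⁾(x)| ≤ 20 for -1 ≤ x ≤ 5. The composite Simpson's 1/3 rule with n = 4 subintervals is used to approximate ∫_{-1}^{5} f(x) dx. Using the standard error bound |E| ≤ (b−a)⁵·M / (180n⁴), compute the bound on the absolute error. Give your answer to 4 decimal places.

|E| ≤ (6)⁵·20 / (180·4⁴) = 155520/46080 = 3.3750.

3.3750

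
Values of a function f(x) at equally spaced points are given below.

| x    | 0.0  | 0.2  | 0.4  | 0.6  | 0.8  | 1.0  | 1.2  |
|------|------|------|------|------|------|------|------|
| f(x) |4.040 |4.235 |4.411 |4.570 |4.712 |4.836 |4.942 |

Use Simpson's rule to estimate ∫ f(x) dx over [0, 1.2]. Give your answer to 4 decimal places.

5.4528

h = 0.2, n = 6.
(h/3)·[y₀ + 4y₁ + 2y₂ + 4y₃ + 2y₄ + 4y₅ + y₆] = 0.066667·(81.792) = 5.4528.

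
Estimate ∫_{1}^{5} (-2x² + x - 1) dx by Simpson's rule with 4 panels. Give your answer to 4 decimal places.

h = (5 − 1)/4 = 1.
Nodes x₀,…,x₄ = 1, 2, 3, 4, 5.
f(x) = -2x² + x - 1: f₀=-2, f₁=-7, f₂=-16, f₃=-29, f₄=-46.
(h/3)·[f₀ + 4f₁ + 2f₂ + 4f₃ + f₄] = 0.333333·(-224) = -74.6667.

-74.6667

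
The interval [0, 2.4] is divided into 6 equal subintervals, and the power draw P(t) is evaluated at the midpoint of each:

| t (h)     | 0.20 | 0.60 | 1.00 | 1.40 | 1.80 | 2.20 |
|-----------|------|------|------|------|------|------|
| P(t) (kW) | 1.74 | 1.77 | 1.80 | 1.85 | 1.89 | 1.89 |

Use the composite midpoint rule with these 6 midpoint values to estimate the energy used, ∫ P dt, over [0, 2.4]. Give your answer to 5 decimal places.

4.37600

h = 0.4, n = 6.
h·[y(m₁) + y(m₂) + y(m₃) + y(m₄) + y(m₅) + y(m₆)] = 0.4·(10.94) = 4.37600.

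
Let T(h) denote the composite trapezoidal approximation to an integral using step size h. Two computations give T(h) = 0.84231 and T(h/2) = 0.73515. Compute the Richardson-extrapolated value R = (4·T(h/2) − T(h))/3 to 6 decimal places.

R = (4·T(h/2) − T(h)) / 3 = (4·0.73515 − 0.84231)/3 = (2.09829)/3 = 0.699430.

0.699430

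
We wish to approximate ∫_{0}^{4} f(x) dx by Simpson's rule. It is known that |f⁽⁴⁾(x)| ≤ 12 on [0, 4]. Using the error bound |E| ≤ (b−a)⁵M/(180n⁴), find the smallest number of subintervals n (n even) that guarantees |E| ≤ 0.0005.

Need 12288/(180n⁴) ≤ 0.0005.
n⁴ ≥ 12288/(180·0.0005) = 136533 ⇒ n ≥ 19.2225, so the smallest even n is 20. (n must be even for Simpson's rule.)

20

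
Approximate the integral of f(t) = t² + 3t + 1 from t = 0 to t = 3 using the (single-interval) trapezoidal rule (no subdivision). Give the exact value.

T = (b−a)/2 · [f(0) + f(3)] = 1.5·[1 + 19] = 30.

30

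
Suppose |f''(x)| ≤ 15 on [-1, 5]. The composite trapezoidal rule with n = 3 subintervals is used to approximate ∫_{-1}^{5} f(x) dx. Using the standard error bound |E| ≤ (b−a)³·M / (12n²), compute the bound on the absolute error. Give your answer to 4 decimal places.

30.0000

|E| ≤ (6)³·15 / (12·3²) = 3240/108 = 30.0000.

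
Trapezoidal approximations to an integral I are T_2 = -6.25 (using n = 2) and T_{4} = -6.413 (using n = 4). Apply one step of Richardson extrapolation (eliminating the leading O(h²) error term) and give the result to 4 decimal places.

-6.4673

R = (4·T_{4} − T_2) / 3 = (4·(-6.413) − (-6.25))/3 = (-19.402)/3 = -6.4673.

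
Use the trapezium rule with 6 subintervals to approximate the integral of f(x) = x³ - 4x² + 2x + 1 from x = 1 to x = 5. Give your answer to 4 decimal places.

h = (5 − 1)/6 = 0.666667.
Nodes x₀,…,x₆ = 1, 1.666667, 2.333333, 3, 3.666667, 4.333333, 5.
f(x) = x³ - 4x² + 2x + 1: f₀=0, f₁=-2.148148, f₂=-3.407407, f₃=-2, f₄=3.851852, f₅=15.925926, f₆=36.
(h/2)·[f₀ + 2f₁ + 2f₂ + 2f₃ + 2f₄ + 2f₅ + f₆] = 0.333333·(60.444444) = 20.1481.

20.1481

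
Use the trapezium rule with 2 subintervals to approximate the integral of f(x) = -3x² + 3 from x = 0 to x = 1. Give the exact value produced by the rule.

h = (1 − 0)/2 = 0.5.
Nodes x₀,…,x₂ = 0, 0.5, 1.
f(x) = -3x² + 3: f₀=3, f₁=2.25, f₂=0.
(h/2)·[f₀ + 2f₁ + f₂] = 0.25·(7.5) = 1.875.

1.875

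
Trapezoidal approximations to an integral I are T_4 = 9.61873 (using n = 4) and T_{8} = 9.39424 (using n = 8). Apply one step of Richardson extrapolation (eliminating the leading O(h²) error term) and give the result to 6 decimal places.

R = (4·T_{8} − T_4) / 3 = (4·9.39424 − 9.61873)/3 = (27.95823)/3 = 9.319410.

9.319410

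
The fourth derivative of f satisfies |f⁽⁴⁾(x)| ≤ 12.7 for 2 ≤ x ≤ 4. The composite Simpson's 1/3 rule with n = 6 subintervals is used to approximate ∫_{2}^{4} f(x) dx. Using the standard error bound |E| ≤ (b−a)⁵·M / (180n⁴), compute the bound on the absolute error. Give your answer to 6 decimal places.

|E| ≤ (2)⁵·12.7 / (180·6⁴) = 406.4/233280 = 0.001742.

0.001742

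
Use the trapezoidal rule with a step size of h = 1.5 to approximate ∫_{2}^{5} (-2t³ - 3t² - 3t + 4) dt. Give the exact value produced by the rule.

-468

h = (5 − 2)/2 = 1.5.
Nodes t₀,…,t₂ = 2, 3.5, 5.
f(t) = -2t³ - 3t² - 3t + 4: f₀=-30, f₁=-129, f₂=-336.
(h/2)·[f₀ + 2f₁ + f₂] = 0.75·(-624) = -468.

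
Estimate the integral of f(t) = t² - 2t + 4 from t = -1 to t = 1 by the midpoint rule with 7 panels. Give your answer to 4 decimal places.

h = (1 − (-1))/7 = 0.285714.
Midpoints m₁,…,m₇ = -0.857143, -0.571429, -0.285714, 0, 0.285714, 0.571429, 0.857143.
f(m₁)=6.448980, f(m₂)=5.469388, f(m₃)=4.653061, f(m₄)=4, f(m₅)=3.510204, f(m₆)=3.183673, f(m₇)=3.020408.
h·[f(m₁) + f(m₂) + f(m₃) + f(m₄) + f(m₅) + f(m₆) + f(m₇)] = 0.285714·(30.285714) = 8.6531.

8.6531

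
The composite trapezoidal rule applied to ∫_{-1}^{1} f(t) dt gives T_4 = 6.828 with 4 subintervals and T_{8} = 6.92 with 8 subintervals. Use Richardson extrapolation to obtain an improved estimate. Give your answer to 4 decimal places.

6.9507

R = (4·T_{8} − T_4) / 3 = (4·6.92 − 6.828)/3 = (20.852)/3 = 6.9507.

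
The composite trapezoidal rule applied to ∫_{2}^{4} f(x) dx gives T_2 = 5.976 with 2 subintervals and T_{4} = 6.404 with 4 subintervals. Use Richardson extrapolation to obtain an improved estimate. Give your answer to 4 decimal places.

6.5467

R = (4·T_{4} − T_2) / 3 = (4·6.404 − 5.976)/3 = (19.640)/3 = 6.5467.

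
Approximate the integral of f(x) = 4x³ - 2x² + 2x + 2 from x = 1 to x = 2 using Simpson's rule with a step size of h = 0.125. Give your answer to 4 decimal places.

15.3333

h = (2 − 1)/8 = 0.125.
Nodes x₀,…,x₈ = 1, 1.125, 1.25, 1.375, 1.5, 1.625, 1.75, 1.875, 2.
f(x) = 4x³ - 2x² + 2x + 2: f₀=6, f₁=7.4140625, f₂=9.1875, f₃=11.3671875, f₄=14, f₅=17.1328125, f₆=20.8125, f₇=25.0859375, f₈=30.
(h/3)·[f₀ + 4f₁ + 2f₂ + 4f₃ + 2f₄ + 4f₅ + 2f₆ + 4f₇ + f₈] = 0.041667·(368) = 15.3333.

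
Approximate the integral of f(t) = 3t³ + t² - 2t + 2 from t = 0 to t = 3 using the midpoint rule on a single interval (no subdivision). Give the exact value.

34.125

M = (b−a)·f(1.5) = 3·(11.375) = 34.125.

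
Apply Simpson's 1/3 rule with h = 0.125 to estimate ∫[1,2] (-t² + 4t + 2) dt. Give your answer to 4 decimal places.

h = (2 − 1)/8 = 0.125.
Nodes t₀,…,t₈ = 1, 1.125, 1.25, 1.375, 1.5, 1.625, 1.75, 1.875, 2.
f(t) = -t² + 4t + 2: f₀=5, f₁=5.234375, f₂=5.4375, f₃=5.609375, f₄=5.75, f₅=5.859375, f₆=5.9375, f₇=5.984375, f₈=6.
(h/3)·[f₀ + 4f₁ + 2f₂ + 4f₃ + 2f₄ + 4f₅ + 2f₆ + 4f₇ + f₈] = 0.041667·(136) = 5.6667.

5.6667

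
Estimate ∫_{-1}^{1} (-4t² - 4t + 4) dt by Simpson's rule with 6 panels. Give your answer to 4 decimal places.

h = (1 − (-1))/6 = 0.333333.
Nodes t₀,…,t₆ = -1, -0.666667, -0.333333, 0, 0.333333, 0.666667, 1.
f(t) = -4t² - 4t + 4: f₀=4, f₁=4.888889, f₂=4.888889, f₃=4, f₄=2.222222, f₅=-0.444444, f₆=-4.
(h/3)·[f₀ + 4f₁ + 2f₂ + 4f₃ + 2f₄ + 4f₅ + f₆] = 0.111111·(48) = 5.3333.

5.3333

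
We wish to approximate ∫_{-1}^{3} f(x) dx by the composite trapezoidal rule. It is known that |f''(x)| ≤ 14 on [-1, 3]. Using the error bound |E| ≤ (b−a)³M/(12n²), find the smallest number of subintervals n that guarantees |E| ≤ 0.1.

28

Need 896/(12n²) ≤ 0.1.
n² ≥ 896/(12·0.1) = 746.667 ⇒ n ≥ 27.3252, so the smallest n is 28.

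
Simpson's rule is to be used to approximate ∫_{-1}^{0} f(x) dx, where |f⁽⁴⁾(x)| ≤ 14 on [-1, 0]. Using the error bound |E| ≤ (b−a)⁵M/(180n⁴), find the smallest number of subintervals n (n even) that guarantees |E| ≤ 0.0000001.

30

Need 14/(180n⁴) ≤ 0.0000001.
n⁴ ≥ 14/(180·0.0000001) = 777778 ⇒ n ≥ 29.6971, so the smallest even n is 30. (n must be even for Simpson's rule.)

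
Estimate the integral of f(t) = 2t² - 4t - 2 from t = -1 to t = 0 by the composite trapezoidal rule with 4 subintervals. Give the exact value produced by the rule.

0.6875

h = (0 − (-1))/4 = 0.25.
Nodes t₀,…,t₄ = -1, -0.75, -0.5, -0.25, 0.
f(t) = 2t² - 4t - 2: f₀=4, f₁=2.125, f₂=0.5, f₃=-0.875, f₄=-2.
(h/2)·[f₀ + 2f₁ + 2f₂ + 2f₃ + f₄] = 0.125·(5.5) = 0.6875.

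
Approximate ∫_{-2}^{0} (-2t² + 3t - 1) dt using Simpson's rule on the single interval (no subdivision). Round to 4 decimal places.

-13.3333

S = (b−a)/6 · [f(-2) + 4f(-1) + f(0)] = 0.333333·[(-15) + 4·(-6) + (-1)] = -13.3333.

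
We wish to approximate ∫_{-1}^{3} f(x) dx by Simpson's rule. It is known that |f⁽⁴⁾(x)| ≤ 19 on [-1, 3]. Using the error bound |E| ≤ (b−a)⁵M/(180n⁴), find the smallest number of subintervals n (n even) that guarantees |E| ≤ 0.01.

Need 19456/(180n⁴) ≤ 0.01.
n⁴ ≥ 19456/(180·0.01) = 10808.9 ⇒ n ≥ 10.1964, so the smallest even n is 12. (n must be even for Simpson's rule.)

12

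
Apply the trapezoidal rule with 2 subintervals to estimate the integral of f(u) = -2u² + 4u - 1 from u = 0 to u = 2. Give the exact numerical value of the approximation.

0

h = (2 − 0)/2 = 1.
Nodes u₀,…,u₂ = 0, 1, 2.
f(u) = -2u² + 4u - 1: f₀=-1, f₁=1, f₂=-1.
(h/2)·[f₀ + 2f₁ + f₂] = 0.5·(0) = 0.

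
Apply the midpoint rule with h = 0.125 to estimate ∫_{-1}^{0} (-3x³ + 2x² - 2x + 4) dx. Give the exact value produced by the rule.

6.408203125

h = (0 − (-1))/8 = 0.125.
Midpoints m₁,…,m₈ = -0.9375, -0.8125, -0.6875, -0.5625, -0.4375, -0.3125, -0.1875, -0.0625.
f(m₁)=10.104736328125, f(m₂)=8.554443359375, f(m₃)=7.295166015625, f(m₄)=6.291748046875, f(m₅)=5.509033203125, f(m₆)=4.911865234375, f(m₇)=4.465087890625, f(m₈)=4.133544921875.
h·[f(m₁) + f(m₂) + f(m₃) + f(m₄) + f(m₅) + f(m₆) + f(m₇) + f(m₈)] = 0.125·(51.265625) = 6.408203125.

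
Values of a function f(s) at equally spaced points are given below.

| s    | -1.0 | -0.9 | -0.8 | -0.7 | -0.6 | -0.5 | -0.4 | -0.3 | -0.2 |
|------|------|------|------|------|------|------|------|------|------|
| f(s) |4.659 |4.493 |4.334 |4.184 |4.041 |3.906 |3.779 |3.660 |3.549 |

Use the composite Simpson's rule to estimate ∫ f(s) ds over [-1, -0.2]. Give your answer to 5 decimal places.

h = 0.1, n = 8.
(h/3)·[y₀ + 4y₁ + 2y₂ + 4y₃ + 2y₄ + 4y₅ + 2y₆ + 4y₇ + y₈] = 0.033333·(97.488) = 3.24960.

3.24960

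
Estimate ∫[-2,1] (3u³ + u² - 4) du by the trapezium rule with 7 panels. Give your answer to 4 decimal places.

h = (1 − (-2))/7 = 0.428571.
Nodes u₀,…,u₇ = -2, -1.571429, -1.142857, -0.714286, -0.285714, 0.142857, 0.571429, 1.
f(u) = 3u³ + u² - 4: f₀=-24, f₁=-13.172012, f₂=-7.172012, f₃=-4.583090, f₄=-3.988338, f₅=-3.970845, f₆=-3.113703, f₇=0.
(h/2)·[f₀ + 2f₁ + 2f₂ + 2f₃ + 2f₄ + 2f₅ + 2f₆ + f₇] = 0.214286·(-96) = -20.5714.

-20.5714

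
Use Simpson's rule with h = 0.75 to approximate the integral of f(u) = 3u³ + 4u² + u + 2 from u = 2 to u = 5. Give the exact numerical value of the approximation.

629.25

h = (5 − 2)/4 = 0.75.
Nodes u₀,…,u₄ = 2, 2.75, 3.5, 4.25, 5.
f(u) = 3u³ + 4u² + u + 2: f₀=44, f₁=97.390625, f₂=183.125, f₃=308.796875, f₄=482.
(h/3)·[f₀ + 4f₁ + 2f₂ + 4f₃ + f₄] = 0.25·(2517) = 629.25.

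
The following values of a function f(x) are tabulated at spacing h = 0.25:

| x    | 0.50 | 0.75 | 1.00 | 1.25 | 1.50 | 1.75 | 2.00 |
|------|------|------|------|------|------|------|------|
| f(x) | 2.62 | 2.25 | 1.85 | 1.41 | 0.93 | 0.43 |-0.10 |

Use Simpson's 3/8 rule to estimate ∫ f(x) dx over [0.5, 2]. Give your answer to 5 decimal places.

h = 0.25, n = 6.
(3h/8)·[y₀ + 3y₁ + 3y₂ + 2y₃ + 3y₄ + 3y₅ + y₆] = 0.09375·(21.72) = 2.03625.

2.03625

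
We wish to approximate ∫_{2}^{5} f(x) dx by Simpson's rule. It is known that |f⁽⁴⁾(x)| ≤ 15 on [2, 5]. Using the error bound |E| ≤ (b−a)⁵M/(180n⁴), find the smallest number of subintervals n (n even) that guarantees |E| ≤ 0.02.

6

Need 3645/(180n⁴) ≤ 0.02.
n⁴ ≥ 3645/(180·0.02) = 1012.5 ⇒ n ≥ 5.6409, so the smallest even n is 6. (n must be even for Simpson's rule.)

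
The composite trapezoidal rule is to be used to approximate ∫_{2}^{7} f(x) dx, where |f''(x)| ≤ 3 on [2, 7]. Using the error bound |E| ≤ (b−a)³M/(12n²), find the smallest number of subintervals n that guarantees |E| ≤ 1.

6

Need 375/(12n²) ≤ 1.
n² ≥ 375/(12·1) = 31.25 ⇒ n ≥ 5.5902, so the smallest n is 6.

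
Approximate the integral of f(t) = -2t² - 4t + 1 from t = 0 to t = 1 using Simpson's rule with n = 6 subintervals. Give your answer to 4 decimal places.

h = (1 − 0)/6 = 0.166667.
Nodes t₀,…,t₆ = 0, 0.166667, 0.333333, 0.5, 0.666667, 0.833333, 1.
f(t) = -2t² - 4t + 1: f₀=1, f₁=0.277778, f₂=-0.555556, f₃=-1.5, f₄=-2.555556, f₅=-3.722222, f₆=-5.
(h/3)·[f₀ + 4f₁ + 2f₂ + 4f₃ + 2f₄ + 4f₅ + f₆] = 0.055556·(-30) = -1.6667.

-1.6667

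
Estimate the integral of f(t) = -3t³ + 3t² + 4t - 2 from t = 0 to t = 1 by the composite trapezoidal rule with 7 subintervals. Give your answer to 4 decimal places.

h = (1 − 0)/7 = 0.142857.
Nodes t₀,…,t₇ = 0, 0.142857, 0.285714, 0.428571, 0.571429, 0.714286, 0.857143, 1.
f(t) = -3t³ + 3t² + 4t - 2: f₀=-2, f₁=-1.376093, f₂=-0.682216, f₃=0.029155, f₄=0.705539, f₅=1.294461, f₆=1.743440, f₇=2.
(h/2)·[f₀ + 2f₁ + 2f₂ + 2f₃ + 2f₄ + 2f₅ + 2f₆ + f₇] = 0.071429·(3.428571) = 0.2449.

0.2449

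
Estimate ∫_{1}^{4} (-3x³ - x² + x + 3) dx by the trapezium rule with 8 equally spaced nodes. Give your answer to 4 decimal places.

h = (4 − 1)/7 = 0.428571.
Nodes x₀,…,x₇ = 1, 1.428571, 1.857143, 2.285714, 2.714286, 3.142857, 3.571429, 4.
f(x) = -3x³ - x² + x + 3: f₀=0, f₁=-6.358601, f₂=-17.807580, f₃=-35.763848, f₄=-61.644315, f₅=-96.865889, f₆=-142.845481, f₇=-201.
(h/2)·[f₀ + 2f₁ + 2f₂ + 2f₃ + 2f₄ + 2f₅ + 2f₆ + f₇] = 0.214286·(-923.571429) = -197.9082.

-197.9082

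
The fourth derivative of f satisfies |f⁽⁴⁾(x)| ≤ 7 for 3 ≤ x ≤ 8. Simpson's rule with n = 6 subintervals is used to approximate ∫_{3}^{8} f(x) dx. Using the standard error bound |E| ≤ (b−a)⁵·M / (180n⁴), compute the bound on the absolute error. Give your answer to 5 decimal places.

|E| ≤ (5)⁵·7 / (180·6⁴) = 21875/233280 = 0.09377.

0.09377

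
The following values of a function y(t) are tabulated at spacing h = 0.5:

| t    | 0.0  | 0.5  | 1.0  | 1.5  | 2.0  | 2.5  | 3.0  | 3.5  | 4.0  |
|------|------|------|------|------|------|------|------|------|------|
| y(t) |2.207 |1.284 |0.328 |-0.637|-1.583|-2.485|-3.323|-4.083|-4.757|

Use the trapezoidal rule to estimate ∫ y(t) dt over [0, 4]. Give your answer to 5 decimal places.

-5.88700

h = 0.5, n = 8.
(h/2)·[y₀ + 2y₁ + 2y₂ + 2y₃ + 2y₄ + 2y₅ + 2y₆ + 2y₇ + y₈] = 0.25·(-23.548) = -5.88700.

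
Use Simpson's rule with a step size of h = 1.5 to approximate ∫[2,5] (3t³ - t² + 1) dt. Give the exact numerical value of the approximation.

420.75

h = (5 − 2)/2 = 1.5.
Nodes t₀,…,t₂ = 2, 3.5, 5.
f(t) = 3t³ - t² + 1: f₀=21, f₁=117.375, f₂=351.
(h/3)·[f₀ + 4f₁ + f₂] = 0.5·(841.5) = 420.75.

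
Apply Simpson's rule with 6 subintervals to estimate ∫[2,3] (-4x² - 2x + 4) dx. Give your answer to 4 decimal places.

-26.3333

h = (3 − 2)/6 = 0.166667.
Nodes x₀,…,x₆ = 2, 2.166667, 2.333333, 2.5, 2.666667, 2.833333, 3.
f(x) = -4x² - 2x + 4: f₀=-16, f₁=-19.111111, f₂=-22.444444, f₃=-26, f₄=-29.777778, f₅=-33.777778, f₆=-38.
(h/3)·[f₀ + 4f₁ + 2f₂ + 4f₃ + 2f₄ + 4f₅ + f₆] = 0.055556·(-474) = -26.3333.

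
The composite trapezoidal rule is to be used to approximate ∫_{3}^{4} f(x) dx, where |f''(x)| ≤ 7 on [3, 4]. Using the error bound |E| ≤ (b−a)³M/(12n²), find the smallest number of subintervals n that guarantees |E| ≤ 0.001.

Need 7/(12n²) ≤ 0.001.
n² ≥ 7/(12·0.001) = 583.333 ⇒ n ≥ 24.1523, so the smallest n is 25.

25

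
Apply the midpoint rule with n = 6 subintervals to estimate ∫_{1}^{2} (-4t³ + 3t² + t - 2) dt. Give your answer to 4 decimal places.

h = (2 − 1)/6 = 0.166667.
Midpoints m₁,…,m₆ = 1.083333, 1.25, 1.416667, 1.583333, 1.75, 1.916667.
f(m₁)=-2.481481, f(m₂)=-3.875, f(m₃)=-5.935185, f(m₄)=-8.773148, f(m₅)=-12.5, f(m₆)=-17.226852.
h·[f(m₁) + f(m₂) + f(m₃) + f(m₄) + f(m₅) + f(m₆)] = 0.166667·(-50.791667) = -8.4653.

-8.4653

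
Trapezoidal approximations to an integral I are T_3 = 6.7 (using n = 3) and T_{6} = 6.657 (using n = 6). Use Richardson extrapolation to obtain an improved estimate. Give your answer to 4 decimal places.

R = (4·T_{6} − T_3) / 3 = (4·6.657 − 6.7)/3 = (19.928)/3 = 6.6427.

6.6427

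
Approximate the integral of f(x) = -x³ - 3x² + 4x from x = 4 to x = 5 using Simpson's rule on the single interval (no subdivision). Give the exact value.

-135.25

S = (b−a)/6 · [f(4) + 4f(4.5) + f(5)] = 0.166667·[(-96) + 4·(-133.875) + (-180)] = -135.25.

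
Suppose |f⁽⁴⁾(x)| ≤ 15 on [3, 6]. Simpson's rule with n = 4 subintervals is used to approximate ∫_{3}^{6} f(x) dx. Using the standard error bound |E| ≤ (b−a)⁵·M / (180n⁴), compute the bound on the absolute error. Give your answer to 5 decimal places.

0.07910

|E| ≤ (3)⁵·15 / (180·4⁴) = 3645/46080 = 0.07910.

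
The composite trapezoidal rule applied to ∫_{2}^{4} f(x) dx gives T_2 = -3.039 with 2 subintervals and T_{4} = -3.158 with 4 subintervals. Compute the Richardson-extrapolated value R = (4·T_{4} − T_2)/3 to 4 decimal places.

-3.1977

R = (4·T_{4} − T_2) / 3 = (4·(-3.158) − (-3.039))/3 = (-9.593)/3 = -3.1977.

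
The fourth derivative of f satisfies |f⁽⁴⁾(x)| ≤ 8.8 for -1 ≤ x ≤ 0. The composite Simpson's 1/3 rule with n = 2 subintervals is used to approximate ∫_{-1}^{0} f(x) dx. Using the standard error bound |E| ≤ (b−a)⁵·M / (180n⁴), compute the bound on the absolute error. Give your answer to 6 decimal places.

|E| ≤ (1)⁵·8.8 / (180·2⁴) = 8.8/2880 = 0.003056.

0.003056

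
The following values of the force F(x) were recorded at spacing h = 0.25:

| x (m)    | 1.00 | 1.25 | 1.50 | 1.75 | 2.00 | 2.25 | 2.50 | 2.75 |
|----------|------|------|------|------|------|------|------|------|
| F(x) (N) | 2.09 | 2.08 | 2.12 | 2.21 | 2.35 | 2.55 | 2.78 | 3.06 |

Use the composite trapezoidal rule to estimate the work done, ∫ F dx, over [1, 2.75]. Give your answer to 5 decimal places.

h = 0.25, n = 7.
(h/2)·[y₀ + 2y₁ + 2y₂ + 2y₃ + 2y₄ + 2y₅ + 2y₆ + y₇] = 0.125·(33.33) = 4.16625.

4.16625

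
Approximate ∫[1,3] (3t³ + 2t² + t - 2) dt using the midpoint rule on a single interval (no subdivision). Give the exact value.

64

M = (b−a)·f(2) = 2·(32) = 64.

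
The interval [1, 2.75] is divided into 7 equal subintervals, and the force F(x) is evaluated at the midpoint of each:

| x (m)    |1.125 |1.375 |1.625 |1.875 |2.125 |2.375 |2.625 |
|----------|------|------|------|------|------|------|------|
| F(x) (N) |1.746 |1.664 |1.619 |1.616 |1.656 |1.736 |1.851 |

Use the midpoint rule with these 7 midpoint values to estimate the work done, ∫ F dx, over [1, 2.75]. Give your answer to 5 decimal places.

2.97200

h = 0.25, n = 7.
h·[y(m₁) + y(m₂) + y(m₃) + y(m₄) + y(m₅) + y(m₆) + y(m₇)] = 0.25·(11.888) = 2.97200.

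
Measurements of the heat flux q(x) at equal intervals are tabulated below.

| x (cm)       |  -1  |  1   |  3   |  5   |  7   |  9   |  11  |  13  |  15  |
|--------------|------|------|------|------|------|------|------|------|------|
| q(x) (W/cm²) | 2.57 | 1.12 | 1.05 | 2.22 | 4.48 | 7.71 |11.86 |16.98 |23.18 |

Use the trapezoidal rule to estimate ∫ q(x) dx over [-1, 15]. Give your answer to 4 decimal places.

h = 2, n = 8.
(h/2)·[y₀ + 2y₁ + 2y₂ + 2y₃ + 2y₄ + 2y₅ + 2y₆ + 2y₇ + y₈] = 1·(116.59) = 116.5900.

116.5900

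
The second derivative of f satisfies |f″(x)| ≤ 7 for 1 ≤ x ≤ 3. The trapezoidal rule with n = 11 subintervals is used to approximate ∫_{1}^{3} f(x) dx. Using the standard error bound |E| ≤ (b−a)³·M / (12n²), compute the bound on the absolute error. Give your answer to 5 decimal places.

0.03857

|E| ≤ (2)³·7 / (12·11²) = 56/1452 = 0.03857.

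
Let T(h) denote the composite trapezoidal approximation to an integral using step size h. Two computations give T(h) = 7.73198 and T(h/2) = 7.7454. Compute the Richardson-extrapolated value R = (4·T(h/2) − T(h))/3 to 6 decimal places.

7.749873

R = (4·T(h/2) − T(h)) / 3 = (4·7.7454 − 7.73198)/3 = (23.24962)/3 = 7.749873.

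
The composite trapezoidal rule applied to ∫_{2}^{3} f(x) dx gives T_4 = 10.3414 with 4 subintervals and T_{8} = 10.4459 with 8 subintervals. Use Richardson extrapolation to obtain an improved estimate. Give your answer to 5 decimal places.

10.48073

R = (4·T_{8} − T_4) / 3 = (4·10.4459 − 10.3414)/3 = (31.4422)/3 = 10.48073.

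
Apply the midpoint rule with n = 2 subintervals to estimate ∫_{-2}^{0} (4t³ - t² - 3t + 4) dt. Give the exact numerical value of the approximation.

-2.5

h = (0 − (-2))/2 = 1.
Midpoints m₁,…,m₂ = -1.5, -0.5.
f(m₁)=-7.25, f(m₂)=4.75.
h·[f(m₁) + f(m₂)] = 1·(-2.5) = -2.5.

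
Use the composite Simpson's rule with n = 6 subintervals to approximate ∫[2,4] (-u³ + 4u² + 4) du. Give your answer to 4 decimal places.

h = (4 − 2)/6 = 0.333333.
Nodes u₀,…,u₆ = 2, 2.333333, 2.666667, 3, 3.333333, 3.666667, 4.
f(u) = -u³ + 4u² + 4: f₀=12, f₁=13.074074, f₂=13.481481, f₃=13, f₄=11.407407, f₅=8.481481, f₆=4.
(h/3)·[f₀ + 4f₁ + 2f₂ + 4f₃ + 2f₄ + 4f₅ + f₆] = 0.111111·(204) = 22.6667.

22.6667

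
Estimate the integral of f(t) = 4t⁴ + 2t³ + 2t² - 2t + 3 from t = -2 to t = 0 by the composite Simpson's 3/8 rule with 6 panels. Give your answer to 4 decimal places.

h = (0 − (-2))/6 = 0.333333.
Nodes t₀,…,t₆ = -2, -1.666667, -1.333333, -1, -0.666667, -0.333333, 0.
f(t) = 4t⁴ + 2t³ + 2t² - 2t + 3: f₀=63, f₁=33.493827, f₂=17.123457, f₃=9, f₄=5.419753, f₅=3.864198, f₆=3.
(3h/8)·[f₀ + 3f₁ + 3f₂ + 2f₃ + 3f₄ + 3f₅ + f₆] = 0.125·(263.703704) = 32.9630.

32.9630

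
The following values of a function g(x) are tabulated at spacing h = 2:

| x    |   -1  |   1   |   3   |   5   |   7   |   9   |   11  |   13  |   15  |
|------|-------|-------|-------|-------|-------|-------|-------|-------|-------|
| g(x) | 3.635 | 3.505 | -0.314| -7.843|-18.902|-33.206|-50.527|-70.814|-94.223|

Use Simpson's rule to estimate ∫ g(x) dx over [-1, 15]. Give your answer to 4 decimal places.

-442.3373

h = 2, n = 8.
(h/3)·[y₀ + 4y₁ + 2y₂ + 4y₃ + 2y₄ + 4y₅ + 2y₆ + 4y₇ + y₈] = 0.666667·(-663.506) = -442.3373.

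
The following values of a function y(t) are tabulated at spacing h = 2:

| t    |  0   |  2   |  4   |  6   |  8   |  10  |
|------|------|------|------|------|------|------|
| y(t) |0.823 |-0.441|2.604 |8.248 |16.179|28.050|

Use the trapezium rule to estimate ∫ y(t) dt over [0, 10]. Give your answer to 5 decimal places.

82.05300

h = 2, n = 5.
(h/2)·[y₀ + 2y₁ + 2y₂ + 2y₃ + 2y₄ + y₅] = 1·(82.053) = 82.05300.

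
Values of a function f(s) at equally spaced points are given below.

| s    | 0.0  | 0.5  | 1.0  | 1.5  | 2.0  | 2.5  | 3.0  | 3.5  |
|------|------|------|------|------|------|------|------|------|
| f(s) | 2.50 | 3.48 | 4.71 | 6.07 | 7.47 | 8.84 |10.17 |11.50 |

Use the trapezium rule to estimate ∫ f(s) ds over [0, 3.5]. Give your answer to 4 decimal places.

23.8700

h = 0.5, n = 7.
(h/2)·[y₀ + 2y₁ + 2y₂ + 2y₃ + 2y₄ + 2y₅ + 2y₆ + y₇] = 0.25·(95.48) = 23.8700.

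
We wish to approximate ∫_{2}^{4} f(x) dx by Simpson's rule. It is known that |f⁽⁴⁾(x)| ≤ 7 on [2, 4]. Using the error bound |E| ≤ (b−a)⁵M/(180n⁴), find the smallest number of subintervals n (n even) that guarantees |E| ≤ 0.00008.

Need 224/(180n⁴) ≤ 0.00008.
n⁴ ≥ 224/(180·0.00008) = 15555.6 ⇒ n ≥ 11.1679, so the smallest even n is 12. (n must be even for Simpson's rule.)

12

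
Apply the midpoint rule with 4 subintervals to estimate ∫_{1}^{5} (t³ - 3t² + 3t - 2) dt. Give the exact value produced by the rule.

h = (5 − 1)/4 = 1.
Midpoints m₁,…,m₄ = 1.5, 2.5, 3.5, 4.5.
f(m₁)=-0.875, f(m₂)=2.375, f(m₃)=14.625, f(m₄)=41.875.
h·[f(m₁) + f(m₂) + f(m₃) + f(m₄)] = 1·(58) = 58.

58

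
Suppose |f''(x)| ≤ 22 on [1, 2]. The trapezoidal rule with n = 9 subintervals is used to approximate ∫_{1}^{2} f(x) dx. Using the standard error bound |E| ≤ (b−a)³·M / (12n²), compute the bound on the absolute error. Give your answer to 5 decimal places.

0.02263

|E| ≤ (1)³·22 / (12·9²) = 22/972 = 0.02263.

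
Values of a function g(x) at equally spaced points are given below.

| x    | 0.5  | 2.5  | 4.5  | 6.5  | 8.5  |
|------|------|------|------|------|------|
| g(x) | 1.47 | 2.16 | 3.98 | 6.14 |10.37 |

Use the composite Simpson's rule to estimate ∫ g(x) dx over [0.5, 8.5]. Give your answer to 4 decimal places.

35.3333

h = 2, n = 4.
(h/3)·[y₀ + 4y₁ + 2y₂ + 4y₃ + y₄] = 0.666667·(53.00) = 35.3333.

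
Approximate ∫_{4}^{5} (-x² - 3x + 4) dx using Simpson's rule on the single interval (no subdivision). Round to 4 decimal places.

S = (b−a)/6 · [f(4) + 4f(4.5) + f(5)] = 0.166667·[(-24) + 4·(-29.75) + (-36)] = -29.8333.

-29.8333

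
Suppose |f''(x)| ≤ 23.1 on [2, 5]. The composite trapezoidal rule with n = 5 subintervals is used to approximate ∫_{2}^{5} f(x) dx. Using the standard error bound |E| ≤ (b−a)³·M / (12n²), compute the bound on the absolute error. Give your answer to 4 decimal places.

2.0790

|E| ≤ (3)³·23.1 / (12·5²) = 623.7/300 = 2.0790.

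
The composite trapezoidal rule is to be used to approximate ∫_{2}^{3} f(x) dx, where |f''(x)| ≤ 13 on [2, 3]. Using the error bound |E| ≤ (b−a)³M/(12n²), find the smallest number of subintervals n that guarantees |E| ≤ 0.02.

Need 13/(12n²) ≤ 0.02.
n² ≥ 13/(12·0.02) = 54.1667 ⇒ n ≥ 7.3598, so the smallest n is 8.

8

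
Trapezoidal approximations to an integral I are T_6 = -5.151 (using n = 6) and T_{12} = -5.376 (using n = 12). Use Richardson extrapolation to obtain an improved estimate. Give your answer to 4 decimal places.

-5.4510

R = (4·T_{12} − T_6) / 3 = (4·(-5.376) − (-5.151))/3 = (-16.353)/3 = -5.4510.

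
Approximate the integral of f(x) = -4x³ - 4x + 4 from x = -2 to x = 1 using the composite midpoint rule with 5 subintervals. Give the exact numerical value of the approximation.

h = (1 − (-2))/5 = 0.6.
Midpoints m₁,…,m₅ = -1.7, -1.1, -0.5, 0.1, 0.7.
f(m₁)=30.452, f(m₂)=13.724, f(m₃)=6.5, f(m₄)=3.596, f(m₅)=-0.172.
h·[f(m₁) + f(m₂) + f(m₃) + f(m₄) + f(m₅)] = 0.6·(54.1) = 32.46.

32.46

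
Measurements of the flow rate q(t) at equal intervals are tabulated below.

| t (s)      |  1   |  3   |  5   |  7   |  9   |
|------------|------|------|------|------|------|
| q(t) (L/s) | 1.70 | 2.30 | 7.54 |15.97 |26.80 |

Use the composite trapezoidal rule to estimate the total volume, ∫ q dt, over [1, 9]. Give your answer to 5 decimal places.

h = 2, n = 4.
(h/2)·[y₀ + 2y₁ + 2y₂ + 2y₃ + y₄] = 1·(80.12) = 80.12000.

80.12000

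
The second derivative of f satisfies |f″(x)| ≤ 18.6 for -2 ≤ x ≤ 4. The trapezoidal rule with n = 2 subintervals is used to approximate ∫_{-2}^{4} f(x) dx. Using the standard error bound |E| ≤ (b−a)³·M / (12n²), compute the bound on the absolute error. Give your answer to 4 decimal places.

83.7000

|E| ≤ (6)³·18.6 / (12·2²) = 4017.6/48 = 83.7000.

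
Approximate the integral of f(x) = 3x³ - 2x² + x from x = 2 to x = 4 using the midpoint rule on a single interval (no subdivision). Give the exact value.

132

M = (b−a)·f(3) = 2·(66) = 132.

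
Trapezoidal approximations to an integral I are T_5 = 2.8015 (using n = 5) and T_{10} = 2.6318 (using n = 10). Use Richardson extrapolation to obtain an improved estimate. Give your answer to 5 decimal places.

2.57523

R = (4·T_{10} − T_5) / 3 = (4·2.6318 − 2.8015)/3 = (7.7257)/3 = 2.57523.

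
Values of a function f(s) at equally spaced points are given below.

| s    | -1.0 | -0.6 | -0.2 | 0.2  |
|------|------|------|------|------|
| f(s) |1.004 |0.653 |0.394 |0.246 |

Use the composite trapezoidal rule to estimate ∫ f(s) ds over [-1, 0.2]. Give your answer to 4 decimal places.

h = 0.4, n = 3.
(h/2)·[y₀ + 2y₁ + 2y₂ + y₃] = 0.2·(3.344) = 0.6688.

0.6688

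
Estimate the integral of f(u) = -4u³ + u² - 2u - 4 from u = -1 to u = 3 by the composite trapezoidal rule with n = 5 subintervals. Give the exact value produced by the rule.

h = (3 − (-1))/5 = 0.8.
Nodes u₀,…,u₅ = -1, -0.2, 0.6, 1.4, 2.2, 3.
f(u) = -4u³ + u² - 2u - 4: f₀=3, f₁=-3.528, f₂=-5.704, f₃=-15.816, f₄=-46.152, f₅=-109.
(h/2)·[f₀ + 2f₁ + 2f₂ + 2f₃ + 2f₄ + f₅] = 0.4·(-248.4) = -99.36.

-99.36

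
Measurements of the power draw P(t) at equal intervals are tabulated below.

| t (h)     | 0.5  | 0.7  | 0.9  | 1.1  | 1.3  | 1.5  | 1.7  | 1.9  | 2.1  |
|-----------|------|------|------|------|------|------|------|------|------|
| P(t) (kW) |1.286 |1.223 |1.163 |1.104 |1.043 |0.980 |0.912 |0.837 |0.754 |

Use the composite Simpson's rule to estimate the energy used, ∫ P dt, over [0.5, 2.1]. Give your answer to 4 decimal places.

h = 0.2, n = 8.
(h/3)·[y₀ + 4y₁ + 2y₂ + 4y₃ + 2y₄ + 4y₅ + 2y₆ + 4y₇ + y₈] = 0.066667·(24.852) = 1.6568.

1.6568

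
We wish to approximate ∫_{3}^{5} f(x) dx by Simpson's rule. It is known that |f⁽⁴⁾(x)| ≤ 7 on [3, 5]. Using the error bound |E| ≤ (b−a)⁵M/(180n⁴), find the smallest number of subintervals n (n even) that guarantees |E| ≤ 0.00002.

16

Need 224/(180n⁴) ≤ 0.00002.
n⁴ ≥ 224/(180·0.00002) = 62222.2 ⇒ n ≥ 15.7938, so the smallest even n is 16. (n must be even for Simpson's rule.)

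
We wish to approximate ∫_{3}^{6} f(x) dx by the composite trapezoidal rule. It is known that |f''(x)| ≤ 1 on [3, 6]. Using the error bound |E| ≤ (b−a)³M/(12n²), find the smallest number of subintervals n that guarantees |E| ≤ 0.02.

Need 27/(12n²) ≤ 0.02.
n² ≥ 27/(12·0.02) = 112.5 ⇒ n ≥ 10.6066, so the smallest n is 11.

11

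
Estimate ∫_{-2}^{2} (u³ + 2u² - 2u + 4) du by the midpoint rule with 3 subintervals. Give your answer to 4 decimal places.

25.4815

h = (2 − (-2))/3 = 1.333333.
Midpoints m₁,…,m₃ = -1.333333, 0, 1.333333.
f(m₁)=7.851852, f(m₂)=4, f(m₃)=7.259259.
h·[f(m₁) + f(m₂) + f(m₃)] = 1.333333·(19.111111) = 25.4815.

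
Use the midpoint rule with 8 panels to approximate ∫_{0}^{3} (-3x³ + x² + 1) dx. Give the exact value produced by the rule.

-48.310546875

h = (3 − 0)/8 = 0.375.
Midpoints m₁,…,m₈ = 0.1875, 0.5625, 0.9375, 1.3125, 1.6875, 2.0625, 2.4375, 2.8125.
f(m₁)=1.015380859375, f(m₂)=0.782470703125, f(m₃)=-0.593017578125, f(m₄)=-4.060302734375, f(m₅)=-10.568603515625, f(m₆)=-21.067138671875, f(m₇)=-36.505126953125, f(m₈)=-57.831787109375.
h·[f(m₁) + f(m₂) + f(m₃) + f(m₄) + f(m₅) + f(m₆) + f(m₇) + f(m₈)] = 0.375·(-128.828125) = -48.310546875.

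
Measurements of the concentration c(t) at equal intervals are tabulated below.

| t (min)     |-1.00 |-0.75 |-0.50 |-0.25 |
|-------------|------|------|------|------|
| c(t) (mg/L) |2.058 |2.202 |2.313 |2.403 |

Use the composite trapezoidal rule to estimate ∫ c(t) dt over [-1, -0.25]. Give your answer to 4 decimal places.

h = 0.25, n = 3.
(h/2)·[y₀ + 2y₁ + 2y₂ + y₃] = 0.125·(13.491) = 1.6864.

1.6864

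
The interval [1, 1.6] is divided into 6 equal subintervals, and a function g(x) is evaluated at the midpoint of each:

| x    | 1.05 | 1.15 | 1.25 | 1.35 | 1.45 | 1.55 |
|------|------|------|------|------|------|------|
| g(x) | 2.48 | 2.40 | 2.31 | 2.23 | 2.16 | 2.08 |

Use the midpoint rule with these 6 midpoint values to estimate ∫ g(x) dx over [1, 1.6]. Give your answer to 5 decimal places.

h = 0.1, n = 6.
h·[y(m₁) + y(m₂) + y(m₃) + y(m₄) + y(m₅) + y(m₆)] = 0.1·(13.66) = 1.36600.

1.36600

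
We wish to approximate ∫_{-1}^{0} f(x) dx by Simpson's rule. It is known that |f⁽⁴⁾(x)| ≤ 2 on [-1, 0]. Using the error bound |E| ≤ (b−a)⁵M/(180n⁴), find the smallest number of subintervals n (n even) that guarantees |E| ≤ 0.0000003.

Need 2/(180n⁴) ≤ 0.0000003.
n⁴ ≥ 2/(180·0.0000003) = 37037 ⇒ n ≥ 13.8726, so the smallest even n is 14. (n must be even for Simpson's rule.)

14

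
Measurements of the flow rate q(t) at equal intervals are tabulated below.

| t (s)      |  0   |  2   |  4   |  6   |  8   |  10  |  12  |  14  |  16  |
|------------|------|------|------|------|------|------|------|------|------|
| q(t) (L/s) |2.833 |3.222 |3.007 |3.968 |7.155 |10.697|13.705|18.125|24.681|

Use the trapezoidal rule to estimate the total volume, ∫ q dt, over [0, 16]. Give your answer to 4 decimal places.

h = 2, n = 8.
(h/2)·[y₀ + 2y₁ + 2y₂ + 2y₃ + 2y₄ + 2y₅ + 2y₆ + 2y₇ + y₈] = 1·(147.272) = 147.2720.

147.2720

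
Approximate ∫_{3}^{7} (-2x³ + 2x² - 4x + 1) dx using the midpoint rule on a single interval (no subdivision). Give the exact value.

-876

M = (b−a)·f(5) = 4·(-219) = -876.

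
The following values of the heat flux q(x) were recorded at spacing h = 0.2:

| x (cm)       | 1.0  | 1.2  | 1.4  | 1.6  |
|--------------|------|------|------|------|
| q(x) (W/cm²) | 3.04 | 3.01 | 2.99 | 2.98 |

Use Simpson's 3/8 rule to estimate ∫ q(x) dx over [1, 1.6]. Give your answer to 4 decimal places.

1.8015

h = 0.2, n = 3.
(3h/8)·[y₀ + 3y₁ + 3y₂ + y₃] = 0.075·(24.02) = 1.8015.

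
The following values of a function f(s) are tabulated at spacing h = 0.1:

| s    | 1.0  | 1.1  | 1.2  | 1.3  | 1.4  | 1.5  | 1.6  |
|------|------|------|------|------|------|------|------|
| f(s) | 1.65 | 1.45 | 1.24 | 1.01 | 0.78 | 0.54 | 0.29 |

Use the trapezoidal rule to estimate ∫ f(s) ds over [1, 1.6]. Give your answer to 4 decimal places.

0.5990

h = 0.1, n = 6.
(h/2)·[y₀ + 2y₁ + 2y₂ + 2y₃ + 2y₄ + 2y₅ + y₆] = 0.05·(11.98) = 0.5990.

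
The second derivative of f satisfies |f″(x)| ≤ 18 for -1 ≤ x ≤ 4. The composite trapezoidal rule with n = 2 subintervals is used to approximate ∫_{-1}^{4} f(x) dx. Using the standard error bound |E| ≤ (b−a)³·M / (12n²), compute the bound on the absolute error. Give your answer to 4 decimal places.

|E| ≤ (5)³·18 / (12·2²) = 2250/48 = 46.8750.

46.8750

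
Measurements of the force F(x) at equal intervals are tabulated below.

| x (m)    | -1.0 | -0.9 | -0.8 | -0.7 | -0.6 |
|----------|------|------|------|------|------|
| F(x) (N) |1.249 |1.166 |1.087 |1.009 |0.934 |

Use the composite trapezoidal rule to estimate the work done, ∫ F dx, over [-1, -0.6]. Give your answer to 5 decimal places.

0.43535

h = 0.1, n = 4.
(h/2)·[y₀ + 2y₁ + 2y₂ + 2y₃ + y₄] = 0.05·(8.707) = 0.43535.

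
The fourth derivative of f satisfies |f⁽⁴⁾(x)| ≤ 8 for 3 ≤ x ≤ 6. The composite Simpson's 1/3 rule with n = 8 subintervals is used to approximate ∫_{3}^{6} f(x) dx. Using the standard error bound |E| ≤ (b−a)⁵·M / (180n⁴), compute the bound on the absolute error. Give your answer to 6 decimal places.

|E| ≤ (3)⁵·8 / (180·8⁴) = 1944/737280 = 0.002637.

0.002637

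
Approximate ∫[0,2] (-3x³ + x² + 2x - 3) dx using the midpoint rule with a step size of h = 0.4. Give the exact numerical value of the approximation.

-11.12

h = (2 − 0)/5 = 0.4.
Midpoints m₁,…,m₅ = 0.2, 0.6, 1, 1.4, 1.8.
f(m₁)=-2.584, f(m₂)=-2.088, f(m₃)=-3, f(m₄)=-6.472, f(m₅)=-13.656.
h·[f(m₁) + f(m₂) + f(m₃) + f(m₄) + f(m₅)] = 0.4·(-27.8) = -11.12.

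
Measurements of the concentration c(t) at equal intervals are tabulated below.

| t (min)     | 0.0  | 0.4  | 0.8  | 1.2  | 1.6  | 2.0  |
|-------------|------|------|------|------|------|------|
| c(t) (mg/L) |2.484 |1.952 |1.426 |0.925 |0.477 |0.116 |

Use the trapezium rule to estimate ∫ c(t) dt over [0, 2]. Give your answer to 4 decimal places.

h = 0.4, n = 5.
(h/2)·[y₀ + 2y₁ + 2y₂ + 2y₃ + 2y₄ + y₅] = 0.2·(12.160) = 2.4320.

2.4320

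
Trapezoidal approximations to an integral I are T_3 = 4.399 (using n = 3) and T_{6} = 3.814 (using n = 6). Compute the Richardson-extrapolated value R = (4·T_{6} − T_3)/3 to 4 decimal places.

3.6190

R = (4·T_{6} − T_3) / 3 = (4·3.814 − 4.399)/3 = (10.857)/3 = 3.6190.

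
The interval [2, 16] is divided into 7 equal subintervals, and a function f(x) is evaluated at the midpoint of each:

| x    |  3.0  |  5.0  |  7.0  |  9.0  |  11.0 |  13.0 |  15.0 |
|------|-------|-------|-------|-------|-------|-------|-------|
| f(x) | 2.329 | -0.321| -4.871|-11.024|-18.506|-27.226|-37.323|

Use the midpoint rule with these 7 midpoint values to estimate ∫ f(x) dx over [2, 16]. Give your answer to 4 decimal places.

h = 2, n = 7.
h·[y(m₁) + y(m₂) + y(m₃) + y(m₄) + y(m₅) + y(m₆) + y(m₇)] = 2·(-96.942) = -193.8840.

-193.8840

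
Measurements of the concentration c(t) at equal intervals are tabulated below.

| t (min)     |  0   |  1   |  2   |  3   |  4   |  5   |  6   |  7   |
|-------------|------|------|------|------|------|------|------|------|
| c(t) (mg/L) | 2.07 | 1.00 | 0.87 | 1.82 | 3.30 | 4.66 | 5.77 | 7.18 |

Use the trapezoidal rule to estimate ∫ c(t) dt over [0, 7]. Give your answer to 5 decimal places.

h = 1, n = 7.
(h/2)·[y₀ + 2y₁ + 2y₂ + 2y₃ + 2y₄ + 2y₅ + 2y₆ + y₇] = 0.5·(44.09) = 22.04500.

22.04500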